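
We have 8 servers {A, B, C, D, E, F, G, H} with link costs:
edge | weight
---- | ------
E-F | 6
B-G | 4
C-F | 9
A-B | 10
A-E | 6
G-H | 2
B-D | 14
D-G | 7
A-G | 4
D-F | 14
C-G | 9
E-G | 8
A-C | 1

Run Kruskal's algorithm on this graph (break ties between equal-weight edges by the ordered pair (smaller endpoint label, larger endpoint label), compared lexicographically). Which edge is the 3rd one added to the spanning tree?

A-G

Kruskal: consider edges lightest-first.
A-C (1): add — endpoints in different components.
G-H (2): add — endpoints in different components.
A-G (4): add — endpoints in different components.
B-G (4): add — endpoints in different components.
A-E (6): add — endpoints in different components.
E-F (6): add — endpoints in different components.
D-G (7): add — endpoints in different components.
The 3rd edge added is A-G.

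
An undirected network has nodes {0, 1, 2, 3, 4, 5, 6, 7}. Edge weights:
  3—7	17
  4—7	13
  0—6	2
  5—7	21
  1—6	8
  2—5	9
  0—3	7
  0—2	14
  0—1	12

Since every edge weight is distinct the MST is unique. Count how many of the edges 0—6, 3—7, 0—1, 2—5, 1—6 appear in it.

Sort edges by weight, then run Kruskal:
0—6 (2): add — endpoints in different components.
0—3 (7): add — endpoints in different components.
1—6 (8): add — endpoints in different components.
2—5 (9): add — endpoints in different components.
0—1 (12): skip — 0 and 1 already connected.
4—7 (13): add — endpoints in different components.
0—2 (14): add — endpoints in different components.
3—7 (17): add — endpoints in different components.
MST edge set: {0—6, 0—3, 1—6, 2—5, 4—7, 0—2, 3—7}.
Of the listed edges, {0—6, 3—7, 2—5, 1—6} are in the MST → 4.

4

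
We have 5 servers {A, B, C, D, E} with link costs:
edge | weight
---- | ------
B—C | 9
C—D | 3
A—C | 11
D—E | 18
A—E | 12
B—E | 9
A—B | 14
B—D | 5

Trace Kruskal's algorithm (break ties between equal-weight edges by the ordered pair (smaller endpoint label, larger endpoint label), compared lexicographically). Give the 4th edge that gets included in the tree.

A-C

Kruskal: consider edges lightest-first.
C—D (3): add. Components now {A} {B} {C,D} {E}
B—D (5): add. Components now {A} {B,C,D} {E}
B—C (9): skip — B and C already connected.
B—E (9): add. Components now {A} {B,C,D,E}
A—C (11): add. Components now {A,B,C,D,E}
The 4th edge added is A—C.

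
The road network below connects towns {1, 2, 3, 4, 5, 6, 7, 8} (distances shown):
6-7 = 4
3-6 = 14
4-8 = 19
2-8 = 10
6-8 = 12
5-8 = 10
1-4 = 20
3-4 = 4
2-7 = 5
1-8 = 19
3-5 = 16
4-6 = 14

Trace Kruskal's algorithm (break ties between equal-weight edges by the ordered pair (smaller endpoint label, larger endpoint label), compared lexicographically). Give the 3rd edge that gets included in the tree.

Kruskal: consider edges lightest-first.
3-4 (4): add — endpoints in different components.
6-7 (4): add — endpoints in different components.
2-7 (5): add — endpoints in different components.
2-8 (10): add — endpoints in different components.
5-8 (10): add — endpoints in different components.
6-8 (12): skip — 6 and 8 already connected.
3-6 (14): add — endpoints in different components.
4-6 (14): skip — 4 and 6 already connected.
3-5 (16): skip — 3 and 5 already connected.
1-8 (19): add — endpoints in different components.
The 3rd edge added is 2-7.

2-7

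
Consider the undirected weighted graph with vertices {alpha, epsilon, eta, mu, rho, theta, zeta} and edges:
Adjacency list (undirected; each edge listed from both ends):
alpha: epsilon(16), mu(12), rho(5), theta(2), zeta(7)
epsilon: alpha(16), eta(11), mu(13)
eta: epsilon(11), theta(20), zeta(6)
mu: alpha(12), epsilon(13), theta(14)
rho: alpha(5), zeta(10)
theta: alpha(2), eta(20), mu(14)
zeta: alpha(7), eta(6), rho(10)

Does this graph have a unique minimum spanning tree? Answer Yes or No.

Kruskal's algorithm — process edges by increasing weight (ties by edge label):
alpha-theta (2): add. Components now {mu} {epsilon} {alpha,theta} {zeta} {eta} {rho}
alpha-rho (5): add. Components now {mu} {epsilon} {alpha,rho,theta} {zeta} {eta}
eta-zeta (6): add. Components now {mu} {epsilon} {alpha,rho,theta} {eta,zeta}
alpha-zeta (7): add. Components now {mu} {epsilon} {alpha,eta,rho,theta,zeta}
rho-zeta (10): skip — zeta and rho already connected.
epsilon-eta (11): add. Components now {mu} {alpha,epsilon,eta,rho,theta,zeta}
alpha-mu (12): add. Components now {alpha,epsilon,eta,mu,rho,theta,zeta}
Every non-tree edge has weight strictly greater than the heaviest edge on the tree path between its endpoints, so the MST is unique.

Yes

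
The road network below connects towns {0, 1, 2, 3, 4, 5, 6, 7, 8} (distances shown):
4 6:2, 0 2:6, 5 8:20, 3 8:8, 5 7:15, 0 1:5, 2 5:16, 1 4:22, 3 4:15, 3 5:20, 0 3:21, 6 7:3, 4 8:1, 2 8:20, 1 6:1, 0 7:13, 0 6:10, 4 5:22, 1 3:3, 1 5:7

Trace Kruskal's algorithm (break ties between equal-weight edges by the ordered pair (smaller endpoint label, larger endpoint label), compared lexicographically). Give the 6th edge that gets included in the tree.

Sort edges by weight, then run Kruskal:
1 6 (1): add — endpoints in different components.
4 8 (1): add — endpoints in different components.
4 6 (2): add — endpoints in different components.
1 3 (3): add — endpoints in different components.
6 7 (3): add — endpoints in different components.
0 1 (5): add — endpoints in different components.
0 2 (6): add — endpoints in different components.
1 5 (7): add — endpoints in different components.
The 6th edge added is 0 1.

0-1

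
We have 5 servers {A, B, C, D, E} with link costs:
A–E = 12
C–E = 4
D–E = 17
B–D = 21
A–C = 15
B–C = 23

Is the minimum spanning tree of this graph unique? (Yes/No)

Yes

Sort edges by weight, then run Kruskal:
C–E (4): add — endpoints in different components.
A–E (12): add — endpoints in different components.
A–C (15): skip — A and C already connected.
D–E (17): add — endpoints in different components.
B–D (21): add — endpoints in different components.
Every non-tree edge has weight strictly greater than the heaviest edge on the tree path between its endpoints, so the MST is unique.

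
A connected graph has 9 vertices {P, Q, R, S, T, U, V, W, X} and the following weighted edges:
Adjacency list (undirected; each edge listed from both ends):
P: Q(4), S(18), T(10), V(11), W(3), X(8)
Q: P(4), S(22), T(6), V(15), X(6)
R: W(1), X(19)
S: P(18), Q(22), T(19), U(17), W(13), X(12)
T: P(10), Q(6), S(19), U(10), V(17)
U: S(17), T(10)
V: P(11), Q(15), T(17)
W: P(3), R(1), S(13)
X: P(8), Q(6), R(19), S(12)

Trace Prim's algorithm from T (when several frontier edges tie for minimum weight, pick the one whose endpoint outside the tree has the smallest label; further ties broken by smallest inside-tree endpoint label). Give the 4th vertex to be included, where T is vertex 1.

W

Grow the tree from T using Prim:
Step 1: cheapest edge leaving the tree is Q—T (6); add Q.
Step 2: cheapest edge leaving the tree is P—Q (4); add P.
Step 3: cheapest edge leaving the tree is P—W (3); add W.
Step 4: cheapest edge leaving the tree is R—W (1); add R.
Step 5: cheapest edge leaving the tree is Q—X (6); add X.
Step 6: cheapest edge leaving the tree is T—U (10); add U.
Step 7: cheapest edge leaving the tree is P—V (11); add V.
Step 8: cheapest edge leaving the tree is S—X (12); add S.
Vertex order: T, Q, P, W, R, X, U, V, S. The 4th vertex is W.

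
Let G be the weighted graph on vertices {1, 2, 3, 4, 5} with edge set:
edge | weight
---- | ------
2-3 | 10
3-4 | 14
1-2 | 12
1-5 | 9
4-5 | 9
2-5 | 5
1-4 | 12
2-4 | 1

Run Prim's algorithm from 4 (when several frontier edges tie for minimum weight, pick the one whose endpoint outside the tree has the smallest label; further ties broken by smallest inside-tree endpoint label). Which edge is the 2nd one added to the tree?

Prim, starting at 4.
Step 1: cheapest edge leaving the tree is 2-4 (1); add 2.
Step 2: cheapest edge leaving the tree is 2-5 (5); add 5.
Step 3: cheapest edge leaving the tree is 1-5 (9); add 1.
Step 4: cheapest edge leaving the tree is 2-3 (10); add 3.
The 2nd edge added is 2-5.

2-5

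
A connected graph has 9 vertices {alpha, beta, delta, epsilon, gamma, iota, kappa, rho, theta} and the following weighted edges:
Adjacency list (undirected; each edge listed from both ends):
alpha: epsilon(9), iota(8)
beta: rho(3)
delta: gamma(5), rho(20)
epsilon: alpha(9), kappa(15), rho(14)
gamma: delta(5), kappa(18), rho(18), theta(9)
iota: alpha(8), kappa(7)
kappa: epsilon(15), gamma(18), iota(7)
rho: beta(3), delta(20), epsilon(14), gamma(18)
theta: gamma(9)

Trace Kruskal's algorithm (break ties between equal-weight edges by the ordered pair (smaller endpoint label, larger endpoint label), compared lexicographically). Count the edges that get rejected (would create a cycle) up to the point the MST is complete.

1

Kruskal: consider edges lightest-first.
beta-rho (3): add — endpoints in different components.
delta-gamma (5): add — endpoints in different components.
iota-kappa (7): add — endpoints in different components.
alpha-iota (8): add — endpoints in different components.
alpha-epsilon (9): add — endpoints in different components.
gamma-theta (9): add — endpoints in different components.
epsilon-rho (14): add — endpoints in different components.
epsilon-kappa (15): skip — epsilon and kappa already connected.
gamma-kappa (18): add — endpoints in different components.
Edges rejected before the tree was complete: 1.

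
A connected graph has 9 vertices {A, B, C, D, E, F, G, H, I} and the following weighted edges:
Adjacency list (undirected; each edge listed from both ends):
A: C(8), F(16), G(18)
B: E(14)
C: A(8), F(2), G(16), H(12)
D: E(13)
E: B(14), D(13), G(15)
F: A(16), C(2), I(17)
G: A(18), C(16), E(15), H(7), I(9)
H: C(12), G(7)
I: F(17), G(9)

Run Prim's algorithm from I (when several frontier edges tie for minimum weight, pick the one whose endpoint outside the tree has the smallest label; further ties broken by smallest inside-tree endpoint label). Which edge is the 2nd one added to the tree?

Prim, starting at I.
Step 1: frontier [G I 9, F I 17] → take G I (9); add G.
Step 2: frontier [G H 7, E G 15, C G 16, A G 18, F I 17] → take G H (7); add H.
Step 3: frontier [E G 15, C G 16, A G 18, C H 12, F I 17] → take C H (12); add C.
Step 4: frontier [C F 2, A C 8, E G 15, A G 18, F I 17] → take C F (2); add F.
Step 5: frontier [A C 8, A F 16, E G 15, A G 18] → take A C (8); add A.
Step 6: frontier [E G 15] → take E G (15); add E.
Step 7: frontier [D E 13, B E 14] → take D E (13); add D.
Step 8: frontier [B E 14] → take B E (14); add B.
The 2nd edge added is G H.

G-H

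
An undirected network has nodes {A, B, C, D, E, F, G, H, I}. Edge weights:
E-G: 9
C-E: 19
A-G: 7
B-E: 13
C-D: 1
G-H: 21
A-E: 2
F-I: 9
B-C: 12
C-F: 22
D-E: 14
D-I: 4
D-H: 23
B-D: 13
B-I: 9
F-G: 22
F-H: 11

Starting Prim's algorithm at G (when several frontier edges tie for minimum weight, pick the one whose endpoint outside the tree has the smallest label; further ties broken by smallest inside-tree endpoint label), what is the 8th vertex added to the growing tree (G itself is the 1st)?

F

Prim, starting at G.
Step 1: cheapest edge leaving the tree is A-G (7); add A.
Step 2: cheapest edge leaving the tree is A-E (2); add E.
Step 3: cheapest edge leaving the tree is B-E (13); add B.
Step 4: cheapest edge leaving the tree is B-I (9); add I.
Step 5: cheapest edge leaving the tree is D-I (4); add D.
Step 6: cheapest edge leaving the tree is C-D (1); add C.
Step 7: cheapest edge leaving the tree is F-I (9); add F.
Step 8: cheapest edge leaving the tree is F-H (11); add H.
Vertex order: G, A, E, B, I, D, C, F, H. The 8th vertex is F.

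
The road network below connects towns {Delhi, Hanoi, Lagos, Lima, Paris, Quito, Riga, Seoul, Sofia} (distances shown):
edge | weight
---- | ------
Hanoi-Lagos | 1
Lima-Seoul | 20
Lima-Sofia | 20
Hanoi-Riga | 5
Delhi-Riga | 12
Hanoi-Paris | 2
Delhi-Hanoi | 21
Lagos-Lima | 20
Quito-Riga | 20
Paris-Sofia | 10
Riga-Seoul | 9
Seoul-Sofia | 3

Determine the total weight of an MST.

72

Kruskal: consider edges lightest-first.
Hanoi-Lagos (1): add — endpoints in different components.
Hanoi-Paris (2): add — endpoints in different components.
Seoul-Sofia (3): add — endpoints in different components.
Hanoi-Riga (5): add — endpoints in different components.
Riga-Seoul (9): add — endpoints in different components.
Paris-Sofia (10): skip — Paris and Sofia already connected.
Delhi-Riga (12): add — endpoints in different components.
Lagos-Lima (20): add — endpoints in different components.
Lima-Seoul (20): skip — Seoul and Lima already connected.
Lima-Sofia (20): skip — Sofia and Lima already connected.
Quito-Riga (20): add — endpoints in different components.
MST edges: Hanoi-Lagos, Hanoi-Paris, Seoul-Sofia, Hanoi-Riga, Riga-Seoul, Delhi-Riga, Lagos-Lima, Quito-Riga; total weight 1+2+3+5+9+12+20+20 = 72.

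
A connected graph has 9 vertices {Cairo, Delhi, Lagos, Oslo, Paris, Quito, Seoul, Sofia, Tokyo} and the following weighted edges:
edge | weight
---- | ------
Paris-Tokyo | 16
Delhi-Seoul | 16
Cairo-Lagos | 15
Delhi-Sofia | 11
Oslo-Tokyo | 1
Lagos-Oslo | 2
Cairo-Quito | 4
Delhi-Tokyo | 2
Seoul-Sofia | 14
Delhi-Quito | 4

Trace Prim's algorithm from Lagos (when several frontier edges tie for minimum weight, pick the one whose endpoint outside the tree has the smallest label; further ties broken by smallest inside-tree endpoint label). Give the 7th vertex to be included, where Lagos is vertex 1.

Sofia

Grow the tree from Lagos using Prim:
Step 1: cheapest edge leaving the tree is Lagos-Oslo (2); add Oslo.
Step 2: cheapest edge leaving the tree is Oslo-Tokyo (1); add Tokyo.
Step 3: cheapest edge leaving the tree is Delhi-Tokyo (2); add Delhi.
Step 4: cheapest edge leaving the tree is Delhi-Quito (4); add Quito.
Step 5: cheapest edge leaving the tree is Cairo-Quito (4); add Cairo.
Step 6: cheapest edge leaving the tree is Delhi-Sofia (11); add Sofia.
Step 7: cheapest edge leaving the tree is Seoul-Sofia (14); add Seoul.
Step 8: cheapest edge leaving the tree is Paris-Tokyo (16); add Paris.
Vertex order: Lagos, Oslo, Tokyo, Delhi, Quito, Cairo, Sofia, Seoul, Paris. The 7th vertex is Sofia.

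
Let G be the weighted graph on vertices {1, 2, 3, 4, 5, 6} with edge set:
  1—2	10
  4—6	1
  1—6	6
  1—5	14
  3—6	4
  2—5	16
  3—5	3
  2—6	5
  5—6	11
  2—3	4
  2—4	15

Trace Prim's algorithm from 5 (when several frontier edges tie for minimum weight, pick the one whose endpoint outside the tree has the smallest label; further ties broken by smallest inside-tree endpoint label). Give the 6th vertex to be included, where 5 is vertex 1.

Prim's algorithm from 5:
Step 1: frontier [3—5 3, 5—6 11, 1—5 14, 2—5 16] → take 3—5 (3); add 3.
Step 2: frontier [2—3 4, 3—6 4, 5—6 11, 1—5 14, 2—5 16] → take 2—3 (4); add 2.
Step 3: frontier [2—6 5, 1—2 10, 2—4 15, 3—6 4, 5—6 11, 1—5 14] → take 3—6 (4); add 6.
Step 4: frontier [1—2 10, 2—4 15, 1—5 14, 4—6 1, 1—6 6] → take 4—6 (1); add 4.
Step 5: frontier [1—2 10, 1—5 14, 1—6 6] → take 1—6 (6); add 1.
Vertex order: 5, 3, 2, 6, 4, 1. The 6th vertex is 1.

1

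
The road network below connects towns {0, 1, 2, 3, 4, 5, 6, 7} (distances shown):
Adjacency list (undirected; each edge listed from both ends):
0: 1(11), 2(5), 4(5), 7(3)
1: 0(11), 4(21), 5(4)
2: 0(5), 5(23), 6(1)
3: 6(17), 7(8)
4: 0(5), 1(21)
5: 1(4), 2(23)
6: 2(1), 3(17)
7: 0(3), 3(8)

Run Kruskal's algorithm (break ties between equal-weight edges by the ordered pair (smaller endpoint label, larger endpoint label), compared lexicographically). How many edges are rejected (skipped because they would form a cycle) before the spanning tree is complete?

Sort edges by weight, then run Kruskal:
2–6 (1): add — endpoints in different components.
0–7 (3): add — endpoints in different components.
1–5 (4): add — endpoints in different components.
0–2 (5): add — endpoints in different components.
0–4 (5): add — endpoints in different components.
3–7 (8): add — endpoints in different components.
0–1 (11): add — endpoints in different components.
Edges rejected before the tree was complete: 0.

0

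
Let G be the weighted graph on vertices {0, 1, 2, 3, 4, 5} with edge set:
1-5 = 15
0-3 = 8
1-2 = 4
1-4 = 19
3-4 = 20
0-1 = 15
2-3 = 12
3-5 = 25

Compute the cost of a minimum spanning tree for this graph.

Prim, starting at 0.
Step 1: frontier [0-3 8, 0-1 15] → take 0-3 (8); add 3.
Step 2: frontier [0-1 15, 2-3 12, 3-4 20, 3-5 25] → take 2-3 (12); add 2.
Step 3: frontier [0-1 15, 1-2 4, 3-4 20, 3-5 25] → take 1-2 (4); add 1.
Step 4: frontier [1-5 15, 1-4 19, 3-4 20, 3-5 25] → take 1-5 (15); add 5.
Step 5: frontier [1-4 19, 3-4 20] → take 1-4 (19); add 4.
MST edges: 0-3, 2-3, 1-2, 1-5, 1-4; total weight 8+12+4+15+19 = 58.

58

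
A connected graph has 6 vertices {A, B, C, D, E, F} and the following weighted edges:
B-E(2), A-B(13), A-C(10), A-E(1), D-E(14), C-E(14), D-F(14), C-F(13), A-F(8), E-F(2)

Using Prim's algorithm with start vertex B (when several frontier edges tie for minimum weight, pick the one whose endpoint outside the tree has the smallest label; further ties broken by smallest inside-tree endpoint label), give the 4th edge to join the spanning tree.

A-C

Prim, starting at B.
Step 1: cheapest edge leaving the tree is B-E (2); add E.
Step 2: cheapest edge leaving the tree is A-E (1); add A.
Step 3: cheapest edge leaving the tree is E-F (2); add F.
Step 4: cheapest edge leaving the tree is A-C (10); add C.
Step 5: cheapest edge leaving the tree is D-E (14); add D.
The 4th edge added is A-C.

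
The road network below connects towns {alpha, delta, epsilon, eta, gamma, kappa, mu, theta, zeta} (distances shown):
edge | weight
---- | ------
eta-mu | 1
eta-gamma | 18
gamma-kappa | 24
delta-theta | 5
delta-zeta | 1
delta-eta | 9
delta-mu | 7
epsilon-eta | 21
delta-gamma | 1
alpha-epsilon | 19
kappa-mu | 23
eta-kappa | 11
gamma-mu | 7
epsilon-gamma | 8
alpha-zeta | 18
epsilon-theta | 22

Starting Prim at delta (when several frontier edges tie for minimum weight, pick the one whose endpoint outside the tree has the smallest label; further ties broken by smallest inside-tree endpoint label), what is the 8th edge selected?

alpha-zeta

Prim, starting at delta.
Step 1: cheapest edge leaving the tree is delta-gamma (1); add gamma.
Step 2: cheapest edge leaving the tree is delta-zeta (1); add zeta.
Step 3: cheapest edge leaving the tree is delta-theta (5); add theta.
Step 4: cheapest edge leaving the tree is delta-mu (7); add mu.
Step 5: cheapest edge leaving the tree is eta-mu (1); add eta.
Step 6: cheapest edge leaving the tree is epsilon-gamma (8); add epsilon.
Step 7: cheapest edge leaving the tree is eta-kappa (11); add kappa.
Step 8: cheapest edge leaving the tree is alpha-zeta (18); add alpha.
The 8th edge added is alpha-zeta.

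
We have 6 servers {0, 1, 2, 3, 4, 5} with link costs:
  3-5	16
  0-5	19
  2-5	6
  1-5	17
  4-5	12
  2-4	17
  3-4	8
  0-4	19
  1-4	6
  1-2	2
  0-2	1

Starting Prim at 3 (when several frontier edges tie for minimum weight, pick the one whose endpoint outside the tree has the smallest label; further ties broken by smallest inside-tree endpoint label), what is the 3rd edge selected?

Prim, starting at 3.
Step 1: cheapest edge leaving the tree is 3-4 (8); add 4.
Step 2: cheapest edge leaving the tree is 1-4 (6); add 1.
Step 3: cheapest edge leaving the tree is 1-2 (2); add 2.
Step 4: cheapest edge leaving the tree is 0-2 (1); add 0.
Step 5: cheapest edge leaving the tree is 2-5 (6); add 5.
The 3rd edge added is 1-2.

1-2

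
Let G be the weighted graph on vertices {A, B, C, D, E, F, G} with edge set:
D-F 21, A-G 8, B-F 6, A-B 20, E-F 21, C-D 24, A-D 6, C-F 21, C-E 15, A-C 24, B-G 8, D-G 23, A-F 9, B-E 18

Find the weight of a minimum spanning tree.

61

Kruskal's algorithm — process edges by increasing weight (ties by edge label):
A-D (6): add. Components now {A,D} {B} {C} {E} {F} {G}
B-F (6): add. Components now {A,D} {B,F} {C} {E} {G}
A-G (8): add. Components now {A,D,G} {B,F} {C} {E}
B-G (8): add. Components now {A,B,D,F,G} {C} {E}
A-F (9): skip — A and F already connected.
C-E (15): add. Components now {A,B,D,F,G} {C,E}
B-E (18): add. Components now {A,B,C,D,E,F,G}
MST edges: A-D, B-F, A-G, B-G, C-E, B-E; total weight 6+6+8+8+15+18 = 61.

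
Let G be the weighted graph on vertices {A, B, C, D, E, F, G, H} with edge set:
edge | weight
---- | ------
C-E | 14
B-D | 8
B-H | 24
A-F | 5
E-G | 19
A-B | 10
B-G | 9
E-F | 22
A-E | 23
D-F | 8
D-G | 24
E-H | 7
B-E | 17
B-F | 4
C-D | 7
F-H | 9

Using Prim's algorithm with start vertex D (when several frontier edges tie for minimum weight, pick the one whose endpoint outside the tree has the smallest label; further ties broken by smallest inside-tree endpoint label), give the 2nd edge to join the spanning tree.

Prim, starting at D.
Step 1: cheapest edge leaving the tree is C-D (7); add C.
Step 2: cheapest edge leaving the tree is B-D (8); add B.
Step 3: cheapest edge leaving the tree is B-F (4); add F.
Step 4: cheapest edge leaving the tree is A-F (5); add A.
Step 5: cheapest edge leaving the tree is B-G (9); add G.
Step 6: cheapest edge leaving the tree is F-H (9); add H.
Step 7: cheapest edge leaving the tree is E-H (7); add E.
The 2nd edge added is B-D.

B-D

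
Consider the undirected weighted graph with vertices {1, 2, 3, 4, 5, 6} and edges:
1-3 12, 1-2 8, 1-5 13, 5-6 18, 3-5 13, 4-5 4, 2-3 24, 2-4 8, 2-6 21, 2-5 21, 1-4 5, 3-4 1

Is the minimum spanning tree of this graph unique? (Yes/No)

No

Sort edges by weight, then run Kruskal:
3-4 (1): add. Components now {1} {2} {3,4} {5} {6}
4-5 (4): add. Components now {1} {2} {3,4,5} {6}
1-4 (5): add. Components now {1,3,4,5} {2} {6}
1-2 (8): add. Components now {1,2,3,4,5} {6}
2-4 (8): skip — 2 and 4 already connected.
1-3 (12): skip — 1 and 3 already connected.
1-5 (13): skip — 1 and 5 already connected.
3-5 (13): skip — 3 and 5 already connected.
5-6 (18): add. Components now {1,2,3,4,5,6}
Non-tree edge 2-4 has weight 8, equal to the heaviest edge on its tree cycle — swapping gives another MST of the same weight. Not unique.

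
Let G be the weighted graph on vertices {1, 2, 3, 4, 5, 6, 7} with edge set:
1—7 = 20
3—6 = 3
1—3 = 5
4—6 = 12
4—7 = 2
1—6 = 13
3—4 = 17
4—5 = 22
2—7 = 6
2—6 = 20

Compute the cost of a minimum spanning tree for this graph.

Sort edges by weight, then run Kruskal:
4—7 (2): add — endpoints in different components.
3—6 (3): add — endpoints in different components.
1—3 (5): add — endpoints in different components.
2—7 (6): add — endpoints in different components.
4—6 (12): add — endpoints in different components.
1—6 (13): skip — 1 and 6 already connected.
3—4 (17): skip — 3 and 4 already connected.
1—7 (20): skip — 1 and 7 already connected.
2—6 (20): skip — 2 and 6 already connected.
4—5 (22): add — endpoints in different components.
MST edges: 4—7, 3—6, 1—3, 2—7, 4—6, 4—5; total weight 2+3+5+6+12+22 = 50.

50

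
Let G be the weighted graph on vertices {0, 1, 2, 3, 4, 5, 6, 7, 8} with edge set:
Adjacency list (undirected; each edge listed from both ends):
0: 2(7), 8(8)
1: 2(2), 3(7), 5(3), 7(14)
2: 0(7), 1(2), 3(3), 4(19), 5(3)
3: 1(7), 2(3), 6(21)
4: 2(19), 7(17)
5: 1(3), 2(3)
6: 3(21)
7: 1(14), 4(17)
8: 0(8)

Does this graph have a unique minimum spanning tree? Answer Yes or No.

No

Kruskal: consider edges lightest-first.
1-2 (2): add — endpoints in different components.
1-5 (3): add — endpoints in different components.
2-3 (3): add — endpoints in different components.
2-5 (3): skip — 2 and 5 already connected.
0-2 (7): add — endpoints in different components.
1-3 (7): skip — 1 and 3 already connected.
0-8 (8): add — endpoints in different components.
1-7 (14): add — endpoints in different components.
4-7 (17): add — endpoints in different components.
2-4 (19): skip — 2 and 4 already connected.
3-6 (21): add — endpoints in different components.
Non-tree edge 2-5 has weight 3, equal to the heaviest edge on its tree cycle — swapping gives another MST of the same weight. Not unique.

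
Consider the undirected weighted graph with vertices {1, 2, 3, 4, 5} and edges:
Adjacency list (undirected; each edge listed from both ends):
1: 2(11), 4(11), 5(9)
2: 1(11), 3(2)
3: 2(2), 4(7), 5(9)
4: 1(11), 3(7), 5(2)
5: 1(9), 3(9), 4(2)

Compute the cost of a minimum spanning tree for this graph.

Grow the tree from 3 using Prim:
Step 1: cheapest edge leaving the tree is 2–3 (2); add 2.
Step 2: cheapest edge leaving the tree is 3–4 (7); add 4.
Step 3: cheapest edge leaving the tree is 4–5 (2); add 5.
Step 4: cheapest edge leaving the tree is 1–5 (9); add 1.
MST edges: 2–3, 3–4, 4–5, 1–5; total weight 2+7+2+9 = 20.

20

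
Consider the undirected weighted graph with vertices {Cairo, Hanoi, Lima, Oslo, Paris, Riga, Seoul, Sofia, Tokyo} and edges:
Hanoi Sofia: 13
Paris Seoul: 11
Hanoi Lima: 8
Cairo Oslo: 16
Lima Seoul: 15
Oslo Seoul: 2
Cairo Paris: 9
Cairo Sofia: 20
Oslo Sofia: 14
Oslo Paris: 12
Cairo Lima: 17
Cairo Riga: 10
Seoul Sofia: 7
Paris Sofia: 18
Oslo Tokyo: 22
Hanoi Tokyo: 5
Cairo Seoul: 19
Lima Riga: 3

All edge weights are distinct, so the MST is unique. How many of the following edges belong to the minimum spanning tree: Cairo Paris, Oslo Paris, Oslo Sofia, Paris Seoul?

2

Kruskal's algorithm — process edges by increasing weight (ties by edge label):
Oslo Seoul (2): add — endpoints in different components.
Lima Riga (3): add — endpoints in different components.
Hanoi Tokyo (5): add — endpoints in different components.
Seoul Sofia (7): add — endpoints in different components.
Hanoi Lima (8): add — endpoints in different components.
Cairo Paris (9): add — endpoints in different components.
Cairo Riga (10): add — endpoints in different components.
Paris Seoul (11): add — endpoints in different components.
MST edge set: {Oslo Seoul, Lima Riga, Hanoi Tokyo, Seoul Sofia, Hanoi Lima, Cairo Paris, Cairo Riga, Paris Seoul}.
Of the listed edges, {Cairo Paris, Paris Seoul} are in the MST → 2.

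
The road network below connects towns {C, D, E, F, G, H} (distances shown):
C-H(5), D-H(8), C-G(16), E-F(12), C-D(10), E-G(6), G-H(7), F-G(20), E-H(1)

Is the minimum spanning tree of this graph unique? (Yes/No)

Sort edges by weight, then run Kruskal:
E-H (1): add — endpoints in different components.
C-H (5): add — endpoints in different components.
E-G (6): add — endpoints in different components.
G-H (7): skip — G and H already connected.
D-H (8): add — endpoints in different components.
C-D (10): skip — C and D already connected.
E-F (12): add — endpoints in different components.
Every non-tree edge has weight strictly greater than the heaviest edge on the tree path between its endpoints, so the MST is unique.

Yes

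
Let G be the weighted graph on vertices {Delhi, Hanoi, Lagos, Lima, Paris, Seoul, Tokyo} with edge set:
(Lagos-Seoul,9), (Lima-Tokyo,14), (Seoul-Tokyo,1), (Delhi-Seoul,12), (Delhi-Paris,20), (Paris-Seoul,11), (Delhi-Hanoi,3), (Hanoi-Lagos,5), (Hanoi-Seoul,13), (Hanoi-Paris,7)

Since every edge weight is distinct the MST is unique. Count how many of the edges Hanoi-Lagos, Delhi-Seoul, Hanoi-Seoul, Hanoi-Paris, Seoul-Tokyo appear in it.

Kruskal's algorithm — process edges by increasing weight (ties by edge label):
Seoul-Tokyo (1): add — endpoints in different components.
Delhi-Hanoi (3): add — endpoints in different components.
Hanoi-Lagos (5): add — endpoints in different components.
Hanoi-Paris (7): add — endpoints in different components.
Lagos-Seoul (9): add — endpoints in different components.
Paris-Seoul (11): skip — Seoul and Paris already connected.
Delhi-Seoul (12): skip — Seoul and Delhi already connected.
Hanoi-Seoul (13): skip — Seoul and Hanoi already connected.
Lima-Tokyo (14): add — endpoints in different components.
MST edge set: {Seoul-Tokyo, Delhi-Hanoi, Hanoi-Lagos, Hanoi-Paris, Lagos-Seoul, Lima-Tokyo}.
Of the listed edges, {Hanoi-Lagos, Hanoi-Paris, Seoul-Tokyo} are in the MST → 3.

3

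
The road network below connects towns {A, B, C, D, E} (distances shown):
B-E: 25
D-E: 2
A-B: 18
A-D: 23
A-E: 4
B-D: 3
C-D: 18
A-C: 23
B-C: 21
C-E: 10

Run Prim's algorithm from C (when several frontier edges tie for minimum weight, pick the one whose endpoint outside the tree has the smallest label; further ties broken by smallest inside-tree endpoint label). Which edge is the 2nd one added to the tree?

D-E

Prim's algorithm from C:
Step 1: frontier [C-E 10, C-D 18, B-C 21, A-C 23] → take C-E (10); add E.
Step 2: frontier [C-D 18, B-C 21, A-C 23, D-E 2, A-E 4, B-E 25] → take D-E (2); add D.
Step 3: frontier [B-C 21, A-C 23, B-D 3, A-D 23, A-E 4, B-E 25] → take B-D (3); add B.
Step 4: frontier [A-B 18, A-C 23, A-D 23, A-E 4] → take A-E (4); add A.
The 2nd edge added is D-E.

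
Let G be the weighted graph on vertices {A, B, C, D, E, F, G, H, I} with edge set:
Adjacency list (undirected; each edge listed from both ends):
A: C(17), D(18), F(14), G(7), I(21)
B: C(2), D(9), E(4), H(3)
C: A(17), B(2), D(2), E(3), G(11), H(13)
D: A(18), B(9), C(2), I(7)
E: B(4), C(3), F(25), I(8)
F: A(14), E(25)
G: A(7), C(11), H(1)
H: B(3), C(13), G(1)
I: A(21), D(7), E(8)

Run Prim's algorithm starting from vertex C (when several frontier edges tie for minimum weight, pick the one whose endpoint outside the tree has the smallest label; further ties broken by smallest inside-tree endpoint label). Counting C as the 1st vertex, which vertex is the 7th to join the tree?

Prim, starting at C.
Step 1: cheapest edge leaving the tree is B–C (2); add B.
Step 2: cheapest edge leaving the tree is C–D (2); add D.
Step 3: cheapest edge leaving the tree is C–E (3); add E.
Step 4: cheapest edge leaving the tree is B–H (3); add H.
Step 5: cheapest edge leaving the tree is G–H (1); add G.
Step 6: cheapest edge leaving the tree is A–G (7); add A.
Step 7: cheapest edge leaving the tree is D–I (7); add I.
Step 8: cheapest edge leaving the tree is A–F (14); add F.
Vertex order: C, B, D, E, H, G, A, I, F. The 7th vertex is A.

A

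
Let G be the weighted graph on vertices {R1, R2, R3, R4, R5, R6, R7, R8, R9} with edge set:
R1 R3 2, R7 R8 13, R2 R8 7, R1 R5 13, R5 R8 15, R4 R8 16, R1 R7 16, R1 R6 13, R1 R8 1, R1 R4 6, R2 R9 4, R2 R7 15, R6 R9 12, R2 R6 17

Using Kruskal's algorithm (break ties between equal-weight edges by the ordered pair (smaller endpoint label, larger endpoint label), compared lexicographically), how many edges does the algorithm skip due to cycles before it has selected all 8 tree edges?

Sort edges by weight, then run Kruskal:
R1 R8 (1): add — endpoints in different components.
R1 R3 (2): add — endpoints in different components.
R2 R9 (4): add — endpoints in different components.
R1 R4 (6): add — endpoints in different components.
R2 R8 (7): add — endpoints in different components.
R6 R9 (12): add — endpoints in different components.
R1 R5 (13): add — endpoints in different components.
R1 R6 (13): skip — R1 and R6 already connected.
R7 R8 (13): add — endpoints in different components.
Edges rejected before the tree was complete: 1.

1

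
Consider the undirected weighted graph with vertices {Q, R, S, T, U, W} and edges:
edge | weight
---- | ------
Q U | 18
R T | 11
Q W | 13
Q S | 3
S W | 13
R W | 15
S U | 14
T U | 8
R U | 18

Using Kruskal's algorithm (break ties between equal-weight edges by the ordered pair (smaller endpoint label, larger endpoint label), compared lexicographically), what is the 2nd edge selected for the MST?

Kruskal's algorithm — process edges by increasing weight (ties by edge label):
Q S (3): add — endpoints in different components.
T U (8): add — endpoints in different components.
R T (11): add — endpoints in different components.
Q W (13): add — endpoints in different components.
S W (13): skip — W and S already connected.
S U (14): add — endpoints in different components.
The 2nd edge added is T U.

T-U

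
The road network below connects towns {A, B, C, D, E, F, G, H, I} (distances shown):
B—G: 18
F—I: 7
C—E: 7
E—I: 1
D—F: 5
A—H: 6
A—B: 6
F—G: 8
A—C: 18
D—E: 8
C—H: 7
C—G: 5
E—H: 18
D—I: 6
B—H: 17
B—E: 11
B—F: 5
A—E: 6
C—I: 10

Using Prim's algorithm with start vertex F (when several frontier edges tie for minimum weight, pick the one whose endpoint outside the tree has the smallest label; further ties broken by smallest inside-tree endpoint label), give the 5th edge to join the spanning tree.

E-I

Grow the tree from F using Prim:
Step 1: cheapest edge leaving the tree is B—F (5); add B.
Step 2: cheapest edge leaving the tree is D—F (5); add D.
Step 3: cheapest edge leaving the tree is A—B (6); add A.
Step 4: cheapest edge leaving the tree is A—E (6); add E.
Step 5: cheapest edge leaving the tree is E—I (1); add I.
Step 6: cheapest edge leaving the tree is A—H (6); add H.
Step 7: cheapest edge leaving the tree is C—E (7); add C.
Step 8: cheapest edge leaving the tree is C—G (5); add G.
The 5th edge added is E—I.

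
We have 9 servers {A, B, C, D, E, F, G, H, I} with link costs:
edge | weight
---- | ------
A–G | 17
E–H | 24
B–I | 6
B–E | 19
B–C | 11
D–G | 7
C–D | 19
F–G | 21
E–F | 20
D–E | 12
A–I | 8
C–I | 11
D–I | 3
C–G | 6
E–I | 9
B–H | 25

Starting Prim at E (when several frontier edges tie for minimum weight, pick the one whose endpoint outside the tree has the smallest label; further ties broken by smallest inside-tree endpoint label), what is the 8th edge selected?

E-H

Prim, starting at E.
Step 1: cheapest edge leaving the tree is E–I (9); add I.
Step 2: cheapest edge leaving the tree is D–I (3); add D.
Step 3: cheapest edge leaving the tree is B–I (6); add B.
Step 4: cheapest edge leaving the tree is D–G (7); add G.
Step 5: cheapest edge leaving the tree is C–G (6); add C.
Step 6: cheapest edge leaving the tree is A–I (8); add A.
Step 7: cheapest edge leaving the tree is E–F (20); add F.
Step 8: cheapest edge leaving the tree is E–H (24); add H.
The 8th edge added is E–H.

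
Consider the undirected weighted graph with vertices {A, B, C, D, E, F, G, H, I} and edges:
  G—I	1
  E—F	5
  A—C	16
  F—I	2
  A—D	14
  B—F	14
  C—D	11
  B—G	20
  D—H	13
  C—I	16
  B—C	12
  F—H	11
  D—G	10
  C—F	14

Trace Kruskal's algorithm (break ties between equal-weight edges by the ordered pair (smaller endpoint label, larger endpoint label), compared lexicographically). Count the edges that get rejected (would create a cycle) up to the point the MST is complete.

1

Kruskal: consider edges lightest-first.
G—I (1): add — endpoints in different components.
F—I (2): add — endpoints in different components.
E—F (5): add — endpoints in different components.
D—G (10): add — endpoints in different components.
C—D (11): add — endpoints in different components.
F—H (11): add — endpoints in different components.
B—C (12): add — endpoints in different components.
D—H (13): skip — D and H already connected.
A—D (14): add — endpoints in different components.
Edges rejected before the tree was complete: 1.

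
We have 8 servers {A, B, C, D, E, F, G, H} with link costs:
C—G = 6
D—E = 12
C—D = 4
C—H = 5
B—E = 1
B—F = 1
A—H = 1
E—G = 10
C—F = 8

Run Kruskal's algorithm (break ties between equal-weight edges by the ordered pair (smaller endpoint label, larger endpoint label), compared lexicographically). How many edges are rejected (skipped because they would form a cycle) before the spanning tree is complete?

0

Sort edges by weight, then run Kruskal:
A—H (1): add — endpoints in different components.
B—E (1): add — endpoints in different components.
B—F (1): add — endpoints in different components.
C—D (4): add — endpoints in different components.
C—H (5): add — endpoints in different components.
C—G (6): add — endpoints in different components.
C—F (8): add — endpoints in different components.
Edges rejected before the tree was complete: 0.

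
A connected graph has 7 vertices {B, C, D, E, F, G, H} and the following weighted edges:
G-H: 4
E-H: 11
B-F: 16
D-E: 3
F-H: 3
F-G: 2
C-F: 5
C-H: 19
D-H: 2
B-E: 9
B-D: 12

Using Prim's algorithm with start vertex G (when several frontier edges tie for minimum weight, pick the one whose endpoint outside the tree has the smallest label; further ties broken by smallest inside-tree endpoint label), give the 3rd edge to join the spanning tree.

D-H

Prim, starting at G.
Step 1: cheapest edge leaving the tree is F-G (2); add F.
Step 2: cheapest edge leaving the tree is F-H (3); add H.
Step 3: cheapest edge leaving the tree is D-H (2); add D.
Step 4: cheapest edge leaving the tree is D-E (3); add E.
Step 5: cheapest edge leaving the tree is C-F (5); add C.
Step 6: cheapest edge leaving the tree is B-E (9); add B.
The 3rd edge added is D-H.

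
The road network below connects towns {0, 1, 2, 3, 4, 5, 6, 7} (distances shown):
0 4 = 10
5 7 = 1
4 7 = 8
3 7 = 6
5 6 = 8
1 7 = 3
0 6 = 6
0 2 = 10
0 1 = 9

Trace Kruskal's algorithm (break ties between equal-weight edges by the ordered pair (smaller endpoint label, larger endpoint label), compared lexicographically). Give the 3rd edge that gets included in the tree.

Kruskal's algorithm — process edges by increasing weight (ties by edge label):
5 7 (1): add — endpoints in different components.
1 7 (3): add — endpoints in different components.
0 6 (6): add — endpoints in different components.
3 7 (6): add — endpoints in different components.
4 7 (8): add — endpoints in different components.
5 6 (8): add — endpoints in different components.
0 1 (9): skip — 0 and 1 already connected.
0 2 (10): add — endpoints in different components.
The 3rd edge added is 0 6.

0-6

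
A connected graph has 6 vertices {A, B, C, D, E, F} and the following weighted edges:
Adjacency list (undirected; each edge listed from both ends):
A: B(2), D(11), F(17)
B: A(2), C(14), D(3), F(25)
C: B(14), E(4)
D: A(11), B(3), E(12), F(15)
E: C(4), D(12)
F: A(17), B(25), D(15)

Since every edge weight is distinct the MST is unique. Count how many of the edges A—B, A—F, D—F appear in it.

Kruskal: consider edges lightest-first.
A—B (2): add — endpoints in different components.
B—D (3): add — endpoints in different components.
C—E (4): add — endpoints in different components.
A—D (11): skip — A and D already connected.
D—E (12): add — endpoints in different components.
B—C (14): skip — B and C already connected.
D—F (15): add — endpoints in different components.
MST edge set: {A—B, B—D, C—E, D—E, D—F}.
Of the listed edges, {A—B, D—F} are in the MST → 2.

2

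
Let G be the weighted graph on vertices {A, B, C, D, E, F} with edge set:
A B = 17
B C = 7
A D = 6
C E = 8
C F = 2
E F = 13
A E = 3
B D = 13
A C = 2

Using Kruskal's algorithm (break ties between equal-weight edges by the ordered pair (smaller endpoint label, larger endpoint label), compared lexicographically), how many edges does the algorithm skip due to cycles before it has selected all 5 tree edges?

Sort edges by weight, then run Kruskal:
A C (2): add. Components now {A,C} {B} {D} {E} {F}
C F (2): add. Components now {A,C,F} {B} {D} {E}
A E (3): add. Components now {A,C,E,F} {B} {D}
A D (6): add. Components now {A,C,D,E,F} {B}
B C (7): add. Components now {A,B,C,D,E,F}
Edges rejected before the tree was complete: 0.

0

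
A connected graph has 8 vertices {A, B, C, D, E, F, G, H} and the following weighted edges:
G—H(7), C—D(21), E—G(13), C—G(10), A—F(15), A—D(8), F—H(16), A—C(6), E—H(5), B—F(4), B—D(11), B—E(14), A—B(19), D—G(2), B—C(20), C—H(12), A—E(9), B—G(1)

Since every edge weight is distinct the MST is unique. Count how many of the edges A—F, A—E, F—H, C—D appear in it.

Kruskal: consider edges lightest-first.
B—G (1): add — endpoints in different components.
D—G (2): add — endpoints in different components.
B—F (4): add — endpoints in different components.
E—H (5): add — endpoints in different components.
A—C (6): add — endpoints in different components.
G—H (7): add — endpoints in different components.
A—D (8): add — endpoints in different components.
MST edge set: {B—G, D—G, B—F, E—H, A—C, G—H, A—D}.
Of the listed edges, {} are in the MST → 0.

0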